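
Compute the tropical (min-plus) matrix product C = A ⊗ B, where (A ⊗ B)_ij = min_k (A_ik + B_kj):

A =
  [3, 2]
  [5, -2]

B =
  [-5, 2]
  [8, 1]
A ⊗ B =
  [-2, 3]
  [0, -1]

Apply the min-plus product entry-by-entry:
  C[0][0] = min over k of (A[0][0] + B[0][0] = 3 + -5 = -2, A[0][1] + B[1][0] = 2 + 8 = 10) = -2 (attained at k = 0)
  C[0][1] = min over k of (A[0][0] + B[0][1] = 3 + 2 = 5, A[0][1] + B[1][1] = 2 + 1 = 3) = 3 (attained at k = 1)
  C[1][0] = min over k of (A[1][0] + B[0][0] = 5 + -5 = 0, A[1][1] + B[1][0] = -2 + 8 = 6) = 0 (attained at k = 0)
  C[1][1] = min over k of (A[1][0] + B[0][1] = 5 + 2 = 7, A[1][1] + B[1][1] = -2 + 1 = -1) = -1 (attained at k = 1)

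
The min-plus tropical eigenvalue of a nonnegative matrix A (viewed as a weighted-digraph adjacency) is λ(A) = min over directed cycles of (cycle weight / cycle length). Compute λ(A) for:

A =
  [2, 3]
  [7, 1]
λ(A) = 1

Enumerate directed cycles and compute their means (weight / length). Sample:
  cycle 0 → 0: weight = 2, length = 1, mean = 2/1 ≈ 2.000
  cycle 1 → 1: weight = 1, length = 1, mean = 1/1 ≈ 1.000
  cycle 0 → 1 → 0: weight = 10, length = 2, mean = 10/2 ≈ 5.000
  cycle 1 → 0 → 1: weight = 10, length = 2, mean = 10/2 ≈ 5.000
Minimum mean = 1.000, attained e.g. along the cycle 1 → 1 with weight 1 and length 1. So λ(A) = 1/1 = 1.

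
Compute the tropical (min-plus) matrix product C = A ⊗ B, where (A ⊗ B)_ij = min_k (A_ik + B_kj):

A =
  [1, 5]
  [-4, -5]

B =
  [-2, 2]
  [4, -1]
A ⊗ B =
  [-1, 3]
  [-6, -6]

Apply the min-plus product entry-by-entry:
  C[0][0] = min over k of (A[0][0] + B[0][0] = 1 + -2 = -1, A[0][1] + B[1][0] = 5 + 4 = 9) = -1 (attained at k = 0)
  C[0][1] = min over k of (A[0][0] + B[0][1] = 1 + 2 = 3, A[0][1] + B[1][1] = 5 + -1 = 4) = 3 (attained at k = 0)
  C[1][0] = min over k of (A[1][0] + B[0][0] = -4 + -2 = -6, A[1][1] + B[1][0] = -5 + 4 = -1) = -6 (attained at k = 0)
  C[1][1] = min over k of (A[1][0] + B[0][1] = -4 + 2 = -2, A[1][1] + B[1][1] = -5 + -1 = -6) = -6 (attained at k = 1)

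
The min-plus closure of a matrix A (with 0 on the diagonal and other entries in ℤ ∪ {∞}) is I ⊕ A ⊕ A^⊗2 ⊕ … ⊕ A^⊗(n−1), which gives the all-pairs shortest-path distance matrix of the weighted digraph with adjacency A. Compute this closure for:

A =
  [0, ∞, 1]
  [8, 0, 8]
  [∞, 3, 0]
Closure =
  [0, 4, 1]
  [8, 0, 8]
  [11, 3, 0]

This is the Floyd-Warshall all-pairs shortest-path computation. For each intermediate vertex k = 0, 1, …, 2, update dist[i][j] ← min(dist[i][j], dist[i][k] + dist[k][j]). The final matrix gives, for each (i, j), the minimum total weight of any directed path from i to j (possibly empty when i = j).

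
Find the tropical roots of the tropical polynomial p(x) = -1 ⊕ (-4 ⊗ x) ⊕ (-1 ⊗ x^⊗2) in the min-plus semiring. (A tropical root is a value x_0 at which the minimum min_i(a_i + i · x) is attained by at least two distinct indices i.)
Roots: {-3, 3}

Each tropical root is a break point of the lower envelope of the lines y = a_i + i · x (there are 3 lines, with slopes 0, 1, ..., 2). Only the lines that attain the minimum somewhere contribute to roots; other lines are dominated. Here the surviving (envelope) indices are i = 2, i = 1, i = 0.
Intersections between consecutive envelope lines give the roots: for adjacent envelope indices i < j the intersection is x = (a_i − a_j) / (j − i). Reading off the sorted break points: {-3, 3}.
Verification: at each break x_0, at least two indices attain the minimum of min_i(a_i + i · x_0).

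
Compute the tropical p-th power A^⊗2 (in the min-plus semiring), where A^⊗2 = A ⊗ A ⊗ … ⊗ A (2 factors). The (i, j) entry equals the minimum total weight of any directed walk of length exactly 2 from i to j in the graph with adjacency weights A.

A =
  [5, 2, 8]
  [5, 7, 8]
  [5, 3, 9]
A^⊗2 =
  [7, 7, 10]
  [10, 7, 13]
  [8, 7, 11]

Each entry (A^⊗2)_ij equals the minimum over all length-2 walks i = v_0 → v_1 → … → v_2 = j of Σ_t A[v_t][v_{t+1}]. For example, for (i, j) = (0, 2) we minimise over 3 possible intermediate vertex sequences; the minimum is 10, attained along the walk 0 → 1 → 2.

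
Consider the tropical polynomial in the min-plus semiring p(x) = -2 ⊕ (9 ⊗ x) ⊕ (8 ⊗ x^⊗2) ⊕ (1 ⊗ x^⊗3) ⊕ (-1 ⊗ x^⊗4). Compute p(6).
p(6) = -2

A tropical monomial a ⊗ x^⊗i evaluates to a + i · x. Evaluating each term at x = 6:
  Term 0 contributes -2 + 0 · 6 = -2
  Term 1 contributes 9 + 1 · 6 = 15
  Term 2 contributes 8 + 2 · 6 = 20
  Term 3 contributes 1 + 3 · 6 = 19
  Term 4 contributes -1 + 4 · 6 = 23
p(6) = ⊕ of these = min[-2, 15, 20, 19, 23] = -2.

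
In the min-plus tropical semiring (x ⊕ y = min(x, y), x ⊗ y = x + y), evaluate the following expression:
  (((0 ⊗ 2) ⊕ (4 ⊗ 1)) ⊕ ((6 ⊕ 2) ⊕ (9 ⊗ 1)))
(((0 ⊗ 2) ⊕ (4 ⊗ 1)) ⊕ ((6 ⊕ 2) ⊕ (9 ⊗ 1))) = 2

Expand innermost to outermost. Recall ⊕ takes the minimum of its arguments and ⊗ takes their sum. Working out the expression (((0 ⊗ 2) ⊕ (4 ⊗ 1)) ⊕ ((6 ⊕ 2) ⊕ (9 ⊗ 1))) gives 2.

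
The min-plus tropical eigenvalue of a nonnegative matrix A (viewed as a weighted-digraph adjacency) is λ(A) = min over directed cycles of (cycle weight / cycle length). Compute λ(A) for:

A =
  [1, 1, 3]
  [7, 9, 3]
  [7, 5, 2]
λ(A) = 1

Enumerate directed cycles and compute their means (weight / length). Sample:
  cycle 0 → 0: weight = 1, length = 1, mean = 1/1 ≈ 1.000
  cycle 1 → 1: weight = 9, length = 1, mean = 9/1 ≈ 9.000
  cycle 2 → 2: weight = 2, length = 1, mean = 2/1 ≈ 2.000
  cycle 0 → 1 → 0: weight = 8, length = 2, mean = 8/2 ≈ 4.000
  cycle 0 → 2 → 0: weight = 10, length = 2, mean = 10/2 ≈ 5.000
  cycle 1 → 0 → 1: weight = 8, length = 2, mean = 8/2 ≈ 4.000
Minimum mean = 1.000, attained e.g. along the cycle 0 → 0 with weight 1 and length 1. So λ(A) = 1/1 = 1.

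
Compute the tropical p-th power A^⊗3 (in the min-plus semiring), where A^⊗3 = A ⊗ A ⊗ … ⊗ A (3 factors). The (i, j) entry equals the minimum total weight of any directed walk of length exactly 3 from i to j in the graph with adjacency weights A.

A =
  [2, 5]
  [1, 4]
A^⊗3 =
  [6, 9]
  [5, 8]

Each entry (A^⊗3)_ij equals the minimum over all length-3 walks i = v_0 → v_1 → … → v_3 = j of Σ_t A[v_t][v_{t+1}]. For example, for (i, j) = (0, 1) we minimise over 4 possible intermediate vertex sequences; the minimum is 9, attained along the walk 0 → 0 → 0 → 1.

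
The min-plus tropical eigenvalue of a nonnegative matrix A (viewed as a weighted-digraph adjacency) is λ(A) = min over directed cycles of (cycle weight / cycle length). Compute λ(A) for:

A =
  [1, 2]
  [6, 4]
λ(A) = 1

Enumerate directed cycles and compute their means (weight / length). Sample:
  cycle 0 → 0: weight = 1, length = 1, mean = 1/1 ≈ 1.000
  cycle 1 → 1: weight = 4, length = 1, mean = 4/1 ≈ 4.000
  cycle 0 → 1 → 0: weight = 8, length = 2, mean = 8/2 ≈ 4.000
  cycle 1 → 0 → 1: weight = 8, length = 2, mean = 8/2 ≈ 4.000
Minimum mean = 1.000, attained e.g. along the cycle 0 → 0 with weight 1 and length 1. So λ(A) = 1/1 = 1.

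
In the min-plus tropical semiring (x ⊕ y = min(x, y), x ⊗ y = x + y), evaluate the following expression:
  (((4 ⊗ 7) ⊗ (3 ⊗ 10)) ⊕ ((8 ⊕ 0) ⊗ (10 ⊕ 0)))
(((4 ⊗ 7) ⊗ (3 ⊗ 10)) ⊕ ((8 ⊕ 0) ⊗ (10 ⊕ 0))) = 0

Expand innermost to outermost. Recall ⊕ takes the minimum of its arguments and ⊗ takes their sum. Working out the expression (((4 ⊗ 7) ⊗ (3 ⊗ 10)) ⊕ ((8 ⊕ 0) ⊗ (10 ⊕ 0))) gives 0.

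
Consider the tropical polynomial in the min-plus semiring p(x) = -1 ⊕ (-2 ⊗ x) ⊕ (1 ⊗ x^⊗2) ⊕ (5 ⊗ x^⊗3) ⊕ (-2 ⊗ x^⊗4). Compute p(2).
p(2) = -1

A tropical monomial a ⊗ x^⊗i evaluates to a + i · x. Evaluating each term at x = 2:
  Term 0 contributes -1 + 0 · 2 = -1
  Term 1 contributes -2 + 1 · 2 = 0
  Term 2 contributes 1 + 2 · 2 = 5
  Term 3 contributes 5 + 3 · 2 = 11
  Term 4 contributes -2 + 4 · 2 = 6
p(2) = ⊕ of these = min[-1, 0, 5, 11, 6] = -1.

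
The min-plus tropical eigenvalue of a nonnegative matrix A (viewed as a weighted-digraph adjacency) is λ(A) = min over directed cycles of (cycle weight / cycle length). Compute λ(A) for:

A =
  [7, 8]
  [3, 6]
λ(A) = 11/2

Enumerate directed cycles and compute their means (weight / length). Sample:
  cycle 0 → 0: weight = 7, length = 1, mean = 7/1 ≈ 7.000
  cycle 1 → 1: weight = 6, length = 1, mean = 6/1 ≈ 6.000
  cycle 0 → 1 → 0: weight = 11, length = 2, mean = 11/2 ≈ 5.500
  cycle 1 → 0 → 1: weight = 11, length = 2, mean = 11/2 ≈ 5.500
Minimum mean = 5.500, attained e.g. along the cycle 0 → 1 → 0 with weight 11 and length 2. So λ(A) = 11/2 = 11/2.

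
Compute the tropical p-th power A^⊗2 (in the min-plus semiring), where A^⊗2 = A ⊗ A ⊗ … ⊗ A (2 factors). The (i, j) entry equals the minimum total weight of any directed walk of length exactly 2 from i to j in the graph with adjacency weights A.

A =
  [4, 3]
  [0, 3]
A^⊗2 =
  [3, 6]
  [3, 3]

Each entry (A^⊗2)_ij equals the minimum over all length-2 walks i = v_0 → v_1 → … → v_2 = j of Σ_t A[v_t][v_{t+1}]. For example, for (i, j) = (0, 1) we minimise over 2 possible intermediate vertex sequences; the minimum is 6, attained along the walk 0 → 1 → 1.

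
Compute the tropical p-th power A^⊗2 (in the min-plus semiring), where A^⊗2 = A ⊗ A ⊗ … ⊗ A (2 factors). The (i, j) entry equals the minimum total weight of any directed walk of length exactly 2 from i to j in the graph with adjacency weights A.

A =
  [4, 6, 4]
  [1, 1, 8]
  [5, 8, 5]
A^⊗2 =
  [7, 7, 8]
  [2, 2, 5]
  [9, 9, 9]

Each entry (A^⊗2)_ij equals the minimum over all length-2 walks i = v_0 → v_1 → … → v_2 = j of Σ_t A[v_t][v_{t+1}]. For example, for (i, j) = (0, 2) we minimise over 3 possible intermediate vertex sequences; the minimum is 8, attained along the walk 0 → 0 → 2.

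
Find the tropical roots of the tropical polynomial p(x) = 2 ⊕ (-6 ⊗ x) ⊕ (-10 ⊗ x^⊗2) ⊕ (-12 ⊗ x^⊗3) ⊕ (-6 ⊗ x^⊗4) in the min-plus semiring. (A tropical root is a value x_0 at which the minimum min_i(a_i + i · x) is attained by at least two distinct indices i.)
Roots: {-6, 2, 4, 8}

Each tropical root is a break point of the lower envelope of the lines y = a_i + i · x (there are 5 lines, with slopes 0, 1, ..., 4). Only the lines that attain the minimum somewhere contribute to roots; other lines are dominated. Here the surviving (envelope) indices are i = 4, i = 3, i = 2, i = 1, i = 0.
Intersections between consecutive envelope lines give the roots: for adjacent envelope indices i < j the intersection is x = (a_i − a_j) / (j − i). Reading off the sorted break points: {-6, 2, 4, 8}.
Verification: at each break x_0, at least two indices attain the minimum of min_i(a_i + i · x_0).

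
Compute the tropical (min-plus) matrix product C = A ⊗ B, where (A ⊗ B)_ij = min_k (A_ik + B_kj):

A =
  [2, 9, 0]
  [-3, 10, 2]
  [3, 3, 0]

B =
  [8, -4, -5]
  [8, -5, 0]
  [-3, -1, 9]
A ⊗ B =
  [-3, -2, -3]
  [-1, -7, -8]
  [-3, -2, -2]

Apply the min-plus product entry-by-entry:
  C[0][0] = min over k of (A[0][0] + B[0][0] = 2 + 8 = 10, A[0][1] + B[1][0] = 9 + 8 = 17, A[0][2] + B[2][0] = 0 + -3 = -3) = -3 (attained at k = 2)
  C[0][1] = min over k of (A[0][0] + B[0][1] = 2 + -4 = -2, A[0][1] + B[1][1] = 9 + -5 = 4, A[0][2] + B[2][1] = 0 + -1 = -1) = -2 (attained at k = 0)
  C[0][2] = min over k of (A[0][0] + B[0][2] = 2 + -5 = -3, A[0][1] + B[1][2] = 9 + 0 = 9, A[0][2] + B[2][2] = 0 + 9 = 9) = -3 (attained at k = 0)
  C[1][0] = min over k of (A[1][0] + B[0][0] = -3 + 8 = 5, A[1][1] + B[1][0] = 10 + 8 = 18, A[1][2] + B[2][0] = 2 + -3 = -1) = -1 (attained at k = 2)
  C[1][1] = min over k of (A[1][0] + B[0][1] = -3 + -4 = -7, A[1][1] + B[1][1] = 10 + -5 = 5, A[1][2] + B[2][1] = 2 + -1 = 1) = -7 (attained at k = 0)
  C[1][2] = min over k of (A[1][0] + B[0][2] = -3 + -5 = -8, A[1][1] + B[1][2] = 10 + 0 = 10, A[1][2] + B[2][2] = 2 + 9 = 11) = -8 (attained at k = 0)
  C[2][0] = min over k of (A[2][0] + B[0][0] = 3 + 8 = 11, A[2][1] + B[1][0] = 3 + 8 = 11, A[2][2] + B[2][0] = 0 + -3 = -3) = -3 (attained at k = 2)
  C[2][1] = min over k of (A[2][0] + B[0][1] = 3 + -4 = -1, A[2][1] + B[1][1] = 3 + -5 = -2, A[2][2] + B[2][1] = 0 + -1 = -1) = -2 (attained at k = 1)
  C[2][2] = min over k of (A[2][0] + B[0][2] = 3 + -5 = -2, A[2][1] + B[1][2] = 3 + 0 = 3, A[2][2] + B[2][2] = 0 + 9 = 9) = -2 (attained at k = 0)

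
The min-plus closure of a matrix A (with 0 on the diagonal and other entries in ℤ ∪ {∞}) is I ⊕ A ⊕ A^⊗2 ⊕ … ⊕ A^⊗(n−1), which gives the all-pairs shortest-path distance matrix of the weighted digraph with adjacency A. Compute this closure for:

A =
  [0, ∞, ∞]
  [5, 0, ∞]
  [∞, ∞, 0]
Closure =
  [0, ∞, ∞]
  [5, 0, ∞]
  [∞, ∞, 0]

This is the Floyd-Warshall all-pairs shortest-path computation. For each intermediate vertex k = 0, 1, …, 2, update dist[i][j] ← min(dist[i][j], dist[i][k] + dist[k][j]). The final matrix gives, for each (i, j), the minimum total weight of any directed path from i to j (possibly empty when i = j).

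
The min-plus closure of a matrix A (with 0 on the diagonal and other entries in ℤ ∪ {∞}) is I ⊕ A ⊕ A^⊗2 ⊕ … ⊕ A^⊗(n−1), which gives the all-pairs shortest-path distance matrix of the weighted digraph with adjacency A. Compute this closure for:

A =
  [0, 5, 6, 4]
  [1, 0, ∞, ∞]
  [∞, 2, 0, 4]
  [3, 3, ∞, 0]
Closure =
  [0, 5, 6, 4]
  [1, 0, 7, 5]
  [3, 2, 0, 4]
  [3, 3, 9, 0]

This is the Floyd-Warshall all-pairs shortest-path computation. For each intermediate vertex k = 0, 1, …, 3, update dist[i][j] ← min(dist[i][j], dist[i][k] + dist[k][j]). The final matrix gives, for each (i, j), the minimum total weight of any directed path from i to j (possibly empty when i = j).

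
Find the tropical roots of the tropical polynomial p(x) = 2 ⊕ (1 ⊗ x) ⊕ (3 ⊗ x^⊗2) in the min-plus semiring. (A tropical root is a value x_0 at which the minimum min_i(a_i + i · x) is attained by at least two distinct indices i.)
Roots: {-2, 1}

Each tropical root is a break point of the lower envelope of the lines y = a_i + i · x (there are 3 lines, with slopes 0, 1, ..., 2). Only the lines that attain the minimum somewhere contribute to roots; other lines are dominated. Here the surviving (envelope) indices are i = 2, i = 1, i = 0.
Intersections between consecutive envelope lines give the roots: for adjacent envelope indices i < j the intersection is x = (a_i − a_j) / (j − i). Reading off the sorted break points: {-2, 1}.
Verification: at each break x_0, at least two indices attain the minimum of min_i(a_i + i · x_0).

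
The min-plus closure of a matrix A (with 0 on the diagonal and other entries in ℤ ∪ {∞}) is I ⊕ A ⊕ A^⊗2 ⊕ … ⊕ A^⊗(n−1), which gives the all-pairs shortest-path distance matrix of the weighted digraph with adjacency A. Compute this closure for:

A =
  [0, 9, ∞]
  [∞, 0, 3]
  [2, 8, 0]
Closure =
  [0, 9, 12]
  [5, 0, 3]
  [2, 8, 0]

This is the Floyd-Warshall all-pairs shortest-path computation. For each intermediate vertex k = 0, 1, …, 2, update dist[i][j] ← min(dist[i][j], dist[i][k] + dist[k][j]). The final matrix gives, for each (i, j), the minimum total weight of any directed path from i to j (possibly empty when i = j).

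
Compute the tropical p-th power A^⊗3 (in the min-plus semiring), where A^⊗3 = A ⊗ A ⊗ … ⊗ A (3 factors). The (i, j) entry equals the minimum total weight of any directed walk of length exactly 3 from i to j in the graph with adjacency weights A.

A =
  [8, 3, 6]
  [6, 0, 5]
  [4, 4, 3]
A^⊗3 =
  [9, 3, 8]
  [6, 0, 5]
  [10, 4, 9]

Each entry (A^⊗3)_ij equals the minimum over all length-3 walks i = v_0 → v_1 → … → v_3 = j of Σ_t A[v_t][v_{t+1}]. For example, for (i, j) = (0, 2) we minimise over 9 possible intermediate vertex sequences; the minimum is 8, attained along the walk 0 → 1 → 1 → 2.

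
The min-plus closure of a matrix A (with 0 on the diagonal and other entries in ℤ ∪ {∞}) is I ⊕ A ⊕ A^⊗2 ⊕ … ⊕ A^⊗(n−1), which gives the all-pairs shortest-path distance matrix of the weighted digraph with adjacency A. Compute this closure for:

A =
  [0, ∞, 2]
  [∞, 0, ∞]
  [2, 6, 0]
Closure =
  [0, 8, 2]
  [∞, 0, ∞]
  [2, 6, 0]

This is the Floyd-Warshall all-pairs shortest-path computation. For each intermediate vertex k = 0, 1, …, 2, update dist[i][j] ← min(dist[i][j], dist[i][k] + dist[k][j]). The final matrix gives, for each (i, j), the minimum total weight of any directed path from i to j (possibly empty when i = j).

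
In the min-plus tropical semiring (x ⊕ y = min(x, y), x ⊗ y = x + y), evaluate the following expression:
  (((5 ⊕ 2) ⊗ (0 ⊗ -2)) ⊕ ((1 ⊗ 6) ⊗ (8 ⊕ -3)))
(((5 ⊕ 2) ⊗ (0 ⊗ -2)) ⊕ ((1 ⊗ 6) ⊗ (8 ⊕ -3))) = 0

Expand innermost to outermost. Recall ⊕ takes the minimum of its arguments and ⊗ takes their sum. Working out the expression (((5 ⊕ 2) ⊗ (0 ⊗ -2)) ⊕ ((1 ⊗ 6) ⊗ (8 ⊕ -3))) gives 0.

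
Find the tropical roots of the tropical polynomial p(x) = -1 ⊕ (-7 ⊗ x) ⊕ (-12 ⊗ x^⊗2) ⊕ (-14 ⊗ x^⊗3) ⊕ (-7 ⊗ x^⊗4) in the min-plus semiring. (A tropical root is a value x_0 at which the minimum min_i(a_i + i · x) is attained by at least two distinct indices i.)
Roots: {-7, 2, 5, 6}

Each tropical root is a break point of the lower envelope of the lines y = a_i + i · x (there are 5 lines, with slopes 0, 1, ..., 4). Only the lines that attain the minimum somewhere contribute to roots; other lines are dominated. Here the surviving (envelope) indices are i = 4, i = 3, i = 2, i = 1, i = 0.
Intersections between consecutive envelope lines give the roots: for adjacent envelope indices i < j the intersection is x = (a_i − a_j) / (j − i). Reading off the sorted break points: {-7, 2, 5, 6}.
Verification: at each break x_0, at least two indices attain the minimum of min_i(a_i + i · x_0).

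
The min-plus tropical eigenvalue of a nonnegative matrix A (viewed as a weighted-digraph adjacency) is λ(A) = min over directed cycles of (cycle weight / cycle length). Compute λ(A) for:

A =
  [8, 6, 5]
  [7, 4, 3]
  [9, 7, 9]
λ(A) = 4

Enumerate directed cycles and compute their means (weight / length). Sample:
  cycle 0 → 0: weight = 8, length = 1, mean = 8/1 ≈ 8.000
  cycle 1 → 1: weight = 4, length = 1, mean = 4/1 ≈ 4.000
  cycle 2 → 2: weight = 9, length = 1, mean = 9/1 ≈ 9.000
  cycle 0 → 1 → 0: weight = 13, length = 2, mean = 13/2 ≈ 6.500
  cycle 0 → 2 → 0: weight = 14, length = 2, mean = 14/2 ≈ 7.000
  cycle 1 → 0 → 1: weight = 13, length = 2, mean = 13/2 ≈ 6.500
Minimum mean = 4.000, attained e.g. along the cycle 1 → 1 with weight 4 and length 1. So λ(A) = 4/1 = 4.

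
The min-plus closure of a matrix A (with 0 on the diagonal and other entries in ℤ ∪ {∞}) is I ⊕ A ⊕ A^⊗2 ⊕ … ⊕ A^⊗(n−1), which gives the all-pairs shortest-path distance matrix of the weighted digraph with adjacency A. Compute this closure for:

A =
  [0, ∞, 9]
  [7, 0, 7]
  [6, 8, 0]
Closure =
  [0, 17, 9]
  [7, 0, 7]
  [6, 8, 0]

This is the Floyd-Warshall all-pairs shortest-path computation. For each intermediate vertex k = 0, 1, …, 2, update dist[i][j] ← min(dist[i][j], dist[i][k] + dist[k][j]). The final matrix gives, for each (i, j), the minimum total weight of any directed path from i to j (possibly empty when i = j).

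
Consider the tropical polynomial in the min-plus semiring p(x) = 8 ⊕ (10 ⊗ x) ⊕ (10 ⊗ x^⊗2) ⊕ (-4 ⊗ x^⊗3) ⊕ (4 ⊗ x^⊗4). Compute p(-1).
p(-1) = -7

A tropical monomial a ⊗ x^⊗i evaluates to a + i · x. Evaluating each term at x = -1:
  Term 0 contributes 8 + 0 · -1 = 8
  Term 1 contributes 10 + 1 · -1 = 9
  Term 2 contributes 10 + 2 · -1 = 8
  Term 3 contributes -4 + 3 · -1 = -7
  Term 4 contributes 4 + 4 · -1 = 0
p(-1) = ⊕ of these = min[8, 9, 8, -7, 0] = -7.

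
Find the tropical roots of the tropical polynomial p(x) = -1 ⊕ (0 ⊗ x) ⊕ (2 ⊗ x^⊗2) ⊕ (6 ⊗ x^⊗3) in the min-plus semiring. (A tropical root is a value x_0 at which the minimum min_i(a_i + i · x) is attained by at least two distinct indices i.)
Roots: {-4, -2, -1}

Each tropical root is a break point of the lower envelope of the lines y = a_i + i · x (there are 4 lines, with slopes 0, 1, ..., 3). Only the lines that attain the minimum somewhere contribute to roots; other lines are dominated. Here the surviving (envelope) indices are i = 3, i = 2, i = 1, i = 0.
Intersections between consecutive envelope lines give the roots: for adjacent envelope indices i < j the intersection is x = (a_i − a_j) / (j − i). Reading off the sorted break points: {-4, -2, -1}.
Verification: at each break x_0, at least two indices attain the minimum of min_i(a_i + i · x_0).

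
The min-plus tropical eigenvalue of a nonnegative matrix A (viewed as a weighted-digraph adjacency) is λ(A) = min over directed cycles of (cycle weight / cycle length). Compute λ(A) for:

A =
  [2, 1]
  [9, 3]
λ(A) = 2

Enumerate directed cycles and compute their means (weight / length). Sample:
  cycle 0 → 0: weight = 2, length = 1, mean = 2/1 ≈ 2.000
  cycle 1 → 1: weight = 3, length = 1, mean = 3/1 ≈ 3.000
  cycle 0 → 1 → 0: weight = 10, length = 2, mean = 10/2 ≈ 5.000
  cycle 1 → 0 → 1: weight = 10, length = 2, mean = 10/2 ≈ 5.000
Minimum mean = 2.000, attained e.g. along the cycle 0 → 0 with weight 2 and length 1. So λ(A) = 2/1 = 2.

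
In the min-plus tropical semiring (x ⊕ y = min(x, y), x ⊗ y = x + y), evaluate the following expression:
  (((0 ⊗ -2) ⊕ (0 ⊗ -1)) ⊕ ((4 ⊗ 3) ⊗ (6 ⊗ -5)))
(((0 ⊗ -2) ⊕ (0 ⊗ -1)) ⊕ ((4 ⊗ 3) ⊗ (6 ⊗ -5))) = -2

Expand innermost to outermost. Recall ⊕ takes the minimum of its arguments and ⊗ takes their sum. Working out the expression (((0 ⊗ -2) ⊕ (0 ⊗ -1)) ⊕ ((4 ⊗ 3) ⊗ (6 ⊗ -5))) gives -2.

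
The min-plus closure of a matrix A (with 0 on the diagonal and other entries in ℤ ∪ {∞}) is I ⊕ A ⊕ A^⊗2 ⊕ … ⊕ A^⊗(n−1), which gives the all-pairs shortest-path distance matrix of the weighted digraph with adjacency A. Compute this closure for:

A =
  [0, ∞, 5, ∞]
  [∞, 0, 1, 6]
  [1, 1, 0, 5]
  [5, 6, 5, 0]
Closure =
  [0, 6, 5, 10]
  [2, 0, 1, 6]
  [1, 1, 0, 5]
  [5, 6, 5, 0]

This is the Floyd-Warshall all-pairs shortest-path computation. For each intermediate vertex k = 0, 1, …, 3, update dist[i][j] ← min(dist[i][j], dist[i][k] + dist[k][j]). The final matrix gives, for each (i, j), the minimum total weight of any directed path from i to j (possibly empty when i = j).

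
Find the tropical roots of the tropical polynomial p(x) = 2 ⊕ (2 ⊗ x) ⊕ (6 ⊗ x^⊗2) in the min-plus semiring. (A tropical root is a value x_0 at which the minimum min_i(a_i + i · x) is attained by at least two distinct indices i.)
Roots: {-4, 0}

Each tropical root is a break point of the lower envelope of the lines y = a_i + i · x (there are 3 lines, with slopes 0, 1, ..., 2). Only the lines that attain the minimum somewhere contribute to roots; other lines are dominated. Here the surviving (envelope) indices are i = 2, i = 1, i = 0.
Intersections between consecutive envelope lines give the roots: for adjacent envelope indices i < j the intersection is x = (a_i − a_j) / (j − i). Reading off the sorted break points: {-4, 0}.
Verification: at each break x_0, at least two indices attain the minimum of min_i(a_i + i · x_0).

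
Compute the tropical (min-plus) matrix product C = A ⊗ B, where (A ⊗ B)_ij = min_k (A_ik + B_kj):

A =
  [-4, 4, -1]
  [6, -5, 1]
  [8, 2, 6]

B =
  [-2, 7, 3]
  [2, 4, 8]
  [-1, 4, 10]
A ⊗ B =
  [-6, 3, -1]
  [-3, -1, 3]
  [4, 6, 10]

Apply the min-plus product entry-by-entry:
  C[0][0] = min over k of (A[0][0] + B[0][0] = -4 + -2 = -6, A[0][1] + B[1][0] = 4 + 2 = 6, A[0][2] + B[2][0] = -1 + -1 = -2) = -6 (attained at k = 0)
  C[0][1] = min over k of (A[0][0] + B[0][1] = -4 + 7 = 3, A[0][1] + B[1][1] = 4 + 4 = 8, A[0][2] + B[2][1] = -1 + 4 = 3) = 3 (attained at k = 0)
  C[0][2] = min over k of (A[0][0] + B[0][2] = -4 + 3 = -1, A[0][1] + B[1][2] = 4 + 8 = 12, A[0][2] + B[2][2] = -1 + 10 = 9) = -1 (attained at k = 0)
  C[1][0] = min over k of (A[1][0] + B[0][0] = 6 + -2 = 4, A[1][1] + B[1][0] = -5 + 2 = -3, A[1][2] + B[2][0] = 1 + -1 = 0) = -3 (attained at k = 1)
  C[1][1] = min over k of (A[1][0] + B[0][1] = 6 + 7 = 13, A[1][1] + B[1][1] = -5 + 4 = -1, A[1][2] + B[2][1] = 1 + 4 = 5) = -1 (attained at k = 1)
  C[1][2] = min over k of (A[1][0] + B[0][2] = 6 + 3 = 9, A[1][1] + B[1][2] = -5 + 8 = 3, A[1][2] + B[2][2] = 1 + 10 = 11) = 3 (attained at k = 1)
  C[2][0] = min over k of (A[2][0] + B[0][0] = 8 + -2 = 6, A[2][1] + B[1][0] = 2 + 2 = 4, A[2][2] + B[2][0] = 6 + -1 = 5) = 4 (attained at k = 1)
  C[2][1] = min over k of (A[2][0] + B[0][1] = 8 + 7 = 15, A[2][1] + B[1][1] = 2 + 4 = 6, A[2][2] + B[2][1] = 6 + 4 = 10) = 6 (attained at k = 1)
  C[2][2] = min over k of (A[2][0] + B[0][2] = 8 + 3 = 11, A[2][1] + B[1][2] = 2 + 8 = 10, A[2][2] + B[2][2] = 6 + 10 = 16) = 10 (attained at k = 1)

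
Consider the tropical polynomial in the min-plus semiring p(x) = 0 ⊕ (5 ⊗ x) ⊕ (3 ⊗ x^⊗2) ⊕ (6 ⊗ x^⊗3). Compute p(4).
p(4) = 0

A tropical monomial a ⊗ x^⊗i evaluates to a + i · x. Evaluating each term at x = 4:
  Term 0 contributes 0 + 0 · 4 = 0
  Term 1 contributes 5 + 1 · 4 = 9
  Term 2 contributes 3 + 2 · 4 = 11
  Term 3 contributes 6 + 3 · 4 = 18
p(4) = ⊕ of these = min[0, 9, 11, 18] = 0.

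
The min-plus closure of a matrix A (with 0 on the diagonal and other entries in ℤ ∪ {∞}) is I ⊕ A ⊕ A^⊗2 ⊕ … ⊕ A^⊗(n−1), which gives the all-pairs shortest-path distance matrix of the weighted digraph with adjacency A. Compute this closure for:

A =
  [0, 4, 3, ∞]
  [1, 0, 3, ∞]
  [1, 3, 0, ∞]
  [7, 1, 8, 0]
Closure =
  [0, 4, 3, ∞]
  [1, 0, 3, ∞]
  [1, 3, 0, ∞]
  [2, 1, 4, 0]

This is the Floyd-Warshall all-pairs shortest-path computation. For each intermediate vertex k = 0, 1, …, 3, update dist[i][j] ← min(dist[i][j], dist[i][k] + dist[k][j]). The final matrix gives, for each (i, j), the minimum total weight of any directed path from i to j (possibly empty when i = j).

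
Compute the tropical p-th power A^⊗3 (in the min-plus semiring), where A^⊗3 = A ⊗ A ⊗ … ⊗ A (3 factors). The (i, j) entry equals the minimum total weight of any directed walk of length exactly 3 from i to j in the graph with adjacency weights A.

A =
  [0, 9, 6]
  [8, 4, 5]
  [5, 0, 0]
A^⊗3 =
  [0, 6, 6]
  [8, 5, 5]
  [5, 0, 0]

Each entry (A^⊗3)_ij equals the minimum over all length-3 walks i = v_0 → v_1 → … → v_3 = j of Σ_t A[v_t][v_{t+1}]. For example, for (i, j) = (0, 2) we minimise over 9 possible intermediate vertex sequences; the minimum is 6, attained along the walk 0 → 0 → 0 → 2.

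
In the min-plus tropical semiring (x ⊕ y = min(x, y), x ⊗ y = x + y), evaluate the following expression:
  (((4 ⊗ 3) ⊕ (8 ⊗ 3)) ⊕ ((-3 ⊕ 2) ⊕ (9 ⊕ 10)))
(((4 ⊗ 3) ⊕ (8 ⊗ 3)) ⊕ ((-3 ⊕ 2) ⊕ (9 ⊕ 10))) = -3

Expand innermost to outermost. Recall ⊕ takes the minimum of its arguments and ⊗ takes their sum. Working out the expression (((4 ⊗ 3) ⊕ (8 ⊗ 3)) ⊕ ((-3 ⊕ 2) ⊕ (9 ⊕ 10))) gives -3.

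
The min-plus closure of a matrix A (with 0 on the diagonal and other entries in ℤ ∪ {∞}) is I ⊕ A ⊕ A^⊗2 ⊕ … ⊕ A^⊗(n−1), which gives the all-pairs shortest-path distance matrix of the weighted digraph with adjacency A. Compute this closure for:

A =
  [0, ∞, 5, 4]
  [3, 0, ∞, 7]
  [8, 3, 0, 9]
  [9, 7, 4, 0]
Closure =
  [0, 8, 5, 4]
  [3, 0, 8, 7]
  [6, 3, 0, 9]
  [9, 7, 4, 0]

This is the Floyd-Warshall all-pairs shortest-path computation. For each intermediate vertex k = 0, 1, …, 3, update dist[i][j] ← min(dist[i][j], dist[i][k] + dist[k][j]). The final matrix gives, for each (i, j), the minimum total weight of any directed path from i to j (possibly empty when i = j).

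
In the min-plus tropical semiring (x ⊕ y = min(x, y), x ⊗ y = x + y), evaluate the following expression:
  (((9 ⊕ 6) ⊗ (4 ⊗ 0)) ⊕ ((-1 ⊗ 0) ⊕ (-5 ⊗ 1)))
(((9 ⊕ 6) ⊗ (4 ⊗ 0)) ⊕ ((-1 ⊗ 0) ⊕ (-5 ⊗ 1))) = -4

Expand innermost to outermost. Recall ⊕ takes the minimum of its arguments and ⊗ takes their sum. Working out the expression (((9 ⊕ 6) ⊗ (4 ⊗ 0)) ⊕ ((-1 ⊗ 0) ⊕ (-5 ⊗ 1))) gives -4.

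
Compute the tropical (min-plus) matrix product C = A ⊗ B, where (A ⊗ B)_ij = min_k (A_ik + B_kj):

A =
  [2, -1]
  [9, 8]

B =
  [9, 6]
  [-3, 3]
A ⊗ B =
  [-4, 2]
  [5, 11]

Apply the min-plus product entry-by-entry:
  C[0][0] = min over k of (A[0][0] + B[0][0] = 2 + 9 = 11, A[0][1] + B[1][0] = -1 + -3 = -4) = -4 (attained at k = 1)
  C[0][1] = min over k of (A[0][0] + B[0][1] = 2 + 6 = 8, A[0][1] + B[1][1] = -1 + 3 = 2) = 2 (attained at k = 1)
  C[1][0] = min over k of (A[1][0] + B[0][0] = 9 + 9 = 18, A[1][1] + B[1][0] = 8 + -3 = 5) = 5 (attained at k = 1)
  C[1][1] = min over k of (A[1][0] + B[0][1] = 9 + 6 = 15, A[1][1] + B[1][1] = 8 + 3 = 11) = 11 (attained at k = 1)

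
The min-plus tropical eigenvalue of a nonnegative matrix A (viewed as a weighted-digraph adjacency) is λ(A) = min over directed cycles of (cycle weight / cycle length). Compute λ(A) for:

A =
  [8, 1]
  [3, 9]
λ(A) = 2

Enumerate directed cycles and compute their means (weight / length). Sample:
  cycle 0 → 0: weight = 8, length = 1, mean = 8/1 ≈ 8.000
  cycle 1 → 1: weight = 9, length = 1, mean = 9/1 ≈ 9.000
  cycle 0 → 1 → 0: weight = 4, length = 2, mean = 4/2 ≈ 2.000
  cycle 1 → 0 → 1: weight = 4, length = 2, mean = 4/2 ≈ 2.000
Minimum mean = 2.000, attained e.g. along the cycle 0 → 1 → 0 with weight 4 and length 2. So λ(A) = 4/2 = 2.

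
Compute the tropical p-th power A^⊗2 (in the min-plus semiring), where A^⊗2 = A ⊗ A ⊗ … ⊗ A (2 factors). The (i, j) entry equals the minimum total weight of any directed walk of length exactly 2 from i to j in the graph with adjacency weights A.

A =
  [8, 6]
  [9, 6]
A^⊗2 =
  [15, 12]
  [15, 12]

Each entry (A^⊗2)_ij equals the minimum over all length-2 walks i = v_0 → v_1 → … → v_2 = j of Σ_t A[v_t][v_{t+1}]. For example, for (i, j) = (0, 1) we minimise over 2 possible intermediate vertex sequences; the minimum is 12, attained along the walk 0 → 1 → 1.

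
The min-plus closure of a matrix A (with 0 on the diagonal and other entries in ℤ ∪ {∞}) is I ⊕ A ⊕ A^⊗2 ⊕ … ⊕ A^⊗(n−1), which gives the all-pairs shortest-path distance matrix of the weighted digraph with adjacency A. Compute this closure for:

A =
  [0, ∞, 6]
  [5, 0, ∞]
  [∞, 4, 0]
Closure =
  [0, 10, 6]
  [5, 0, 11]
  [9, 4, 0]

This is the Floyd-Warshall all-pairs shortest-path computation. For each intermediate vertex k = 0, 1, …, 2, update dist[i][j] ← min(dist[i][j], dist[i][k] + dist[k][j]). The final matrix gives, for each (i, j), the minimum total weight of any directed path from i to j (possibly empty when i = j).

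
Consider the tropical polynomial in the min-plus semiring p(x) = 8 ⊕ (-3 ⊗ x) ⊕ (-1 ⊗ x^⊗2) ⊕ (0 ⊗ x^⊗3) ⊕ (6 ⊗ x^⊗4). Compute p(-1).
p(-1) = -4

A tropical monomial a ⊗ x^⊗i evaluates to a + i · x. Evaluating each term at x = -1:
  Term 0 contributes 8 + 0 · -1 = 8
  Term 1 contributes -3 + 1 · -1 = -4
  Term 2 contributes -1 + 2 · -1 = -3
  Term 3 contributes 0 + 3 · -1 = -3
  Term 4 contributes 6 + 4 · -1 = 2
p(-1) = ⊕ of these = min[8, -4, -3, -3, 2] = -4.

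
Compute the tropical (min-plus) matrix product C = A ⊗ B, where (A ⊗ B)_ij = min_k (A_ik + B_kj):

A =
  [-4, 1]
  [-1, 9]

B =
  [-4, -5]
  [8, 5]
A ⊗ B =
  [-8, -9]
  [-5, -6]

Apply the min-plus product entry-by-entry:
  C[0][0] = min over k of (A[0][0] + B[0][0] = -4 + -4 = -8, A[0][1] + B[1][0] = 1 + 8 = 9) = -8 (attained at k = 0)
  C[0][1] = min over k of (A[0][0] + B[0][1] = -4 + -5 = -9, A[0][1] + B[1][1] = 1 + 5 = 6) = -9 (attained at k = 0)
  C[1][0] = min over k of (A[1][0] + B[0][0] = -1 + -4 = -5, A[1][1] + B[1][0] = 9 + 8 = 17) = -5 (attained at k = 0)
  C[1][1] = min over k of (A[1][0] + B[0][1] = -1 + -5 = -6, A[1][1] + B[1][1] = 9 + 5 = 14) = -6 (attained at k = 0)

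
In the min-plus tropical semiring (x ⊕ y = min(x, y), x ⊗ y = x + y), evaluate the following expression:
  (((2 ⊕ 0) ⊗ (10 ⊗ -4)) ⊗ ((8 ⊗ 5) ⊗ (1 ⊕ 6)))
(((2 ⊕ 0) ⊗ (10 ⊗ -4)) ⊗ ((8 ⊗ 5) ⊗ (1 ⊕ 6))) = 20

Expand innermost to outermost. Recall ⊕ takes the minimum of its arguments and ⊗ takes their sum. Working out the expression (((2 ⊕ 0) ⊗ (10 ⊗ -4)) ⊗ ((8 ⊗ 5) ⊗ (1 ⊕ 6))) gives 20.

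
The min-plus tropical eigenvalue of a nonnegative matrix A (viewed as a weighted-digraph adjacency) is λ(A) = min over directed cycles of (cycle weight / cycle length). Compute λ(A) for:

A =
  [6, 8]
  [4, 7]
λ(A) = 6

Enumerate directed cycles and compute their means (weight / length). Sample:
  cycle 0 → 0: weight = 6, length = 1, mean = 6/1 ≈ 6.000
  cycle 1 → 1: weight = 7, length = 1, mean = 7/1 ≈ 7.000
  cycle 0 → 1 → 0: weight = 12, length = 2, mean = 12/2 ≈ 6.000
  cycle 1 → 0 → 1: weight = 12, length = 2, mean = 12/2 ≈ 6.000
Minimum mean = 6.000, attained e.g. along the cycle 0 → 0 with weight 6 and length 1. So λ(A) = 6/1 = 6.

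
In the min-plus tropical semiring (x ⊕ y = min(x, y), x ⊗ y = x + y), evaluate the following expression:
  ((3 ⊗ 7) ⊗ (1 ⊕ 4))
((3 ⊗ 7) ⊗ (1 ⊕ 4)) = 11

Expand innermost to outermost. Recall ⊕ takes the minimum of its arguments and ⊗ takes their sum. Working out the expression ((3 ⊗ 7) ⊗ (1 ⊕ 4)) gives 11.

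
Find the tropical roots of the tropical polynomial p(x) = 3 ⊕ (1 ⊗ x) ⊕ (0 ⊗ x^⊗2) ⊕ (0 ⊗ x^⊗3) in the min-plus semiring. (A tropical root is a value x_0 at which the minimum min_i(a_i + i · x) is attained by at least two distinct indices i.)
Roots: {0, 1, 2}

Each tropical root is a break point of the lower envelope of the lines y = a_i + i · x (there are 4 lines, with slopes 0, 1, ..., 3). Only the lines that attain the minimum somewhere contribute to roots; other lines are dominated. Here the surviving (envelope) indices are i = 3, i = 2, i = 1, i = 0.
Intersections between consecutive envelope lines give the roots: for adjacent envelope indices i < j the intersection is x = (a_i − a_j) / (j − i). Reading off the sorted break points: {0, 1, 2}.
Verification: at each break x_0, at least two indices attain the minimum of min_i(a_i + i · x_0).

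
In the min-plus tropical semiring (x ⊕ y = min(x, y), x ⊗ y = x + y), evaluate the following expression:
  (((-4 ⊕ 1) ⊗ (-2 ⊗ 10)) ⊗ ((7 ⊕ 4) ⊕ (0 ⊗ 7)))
(((-4 ⊕ 1) ⊗ (-2 ⊗ 10)) ⊗ ((7 ⊕ 4) ⊕ (0 ⊗ 7))) = 8

Expand innermost to outermost. Recall ⊕ takes the minimum of its arguments and ⊗ takes their sum. Working out the expression (((-4 ⊕ 1) ⊗ (-2 ⊗ 10)) ⊗ ((7 ⊕ 4) ⊕ (0 ⊗ 7))) gives 8.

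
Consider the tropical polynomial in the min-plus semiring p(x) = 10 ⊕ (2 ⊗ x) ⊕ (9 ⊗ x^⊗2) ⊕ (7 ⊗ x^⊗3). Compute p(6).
p(6) = 8

A tropical monomial a ⊗ x^⊗i evaluates to a + i · x. Evaluating each term at x = 6:
  Term 0 contributes 10 + 0 · 6 = 10
  Term 1 contributes 2 + 1 · 6 = 8
  Term 2 contributes 9 + 2 · 6 = 21
  Term 3 contributes 7 + 3 · 6 = 25
p(6) = ⊕ of these = min[10, 8, 21, 25] = 8.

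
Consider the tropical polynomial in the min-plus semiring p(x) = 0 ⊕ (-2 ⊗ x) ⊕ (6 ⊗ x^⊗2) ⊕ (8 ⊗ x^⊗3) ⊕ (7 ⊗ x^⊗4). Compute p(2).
p(2) = 0

A tropical monomial a ⊗ x^⊗i evaluates to a + i · x. Evaluating each term at x = 2:
  Term 0 contributes 0 + 0 · 2 = 0
  Term 1 contributes -2 + 1 · 2 = 0
  Term 2 contributes 6 + 2 · 2 = 10
  Term 3 contributes 8 + 3 · 2 = 14
  Term 4 contributes 7 + 4 · 2 = 15
p(2) = ⊕ of these = min[0, 0, 10, 14, 15] = 0.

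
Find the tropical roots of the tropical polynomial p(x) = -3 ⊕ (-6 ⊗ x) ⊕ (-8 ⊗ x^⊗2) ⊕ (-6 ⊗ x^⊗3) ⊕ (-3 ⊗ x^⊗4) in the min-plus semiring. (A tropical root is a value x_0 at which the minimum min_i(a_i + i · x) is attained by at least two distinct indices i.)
Roots: {-3, -2, 2, 3}

Each tropical root is a break point of the lower envelope of the lines y = a_i + i · x (there are 5 lines, with slopes 0, 1, ..., 4). Only the lines that attain the minimum somewhere contribute to roots; other lines are dominated. Here the surviving (envelope) indices are i = 4, i = 3, i = 2, i = 1, i = 0.
Intersections between consecutive envelope lines give the roots: for adjacent envelope indices i < j the intersection is x = (a_i − a_j) / (j − i). Reading off the sorted break points: {-3, -2, 2, 3}.
Verification: at each break x_0, at least two indices attain the minimum of min_i(a_i + i · x_0).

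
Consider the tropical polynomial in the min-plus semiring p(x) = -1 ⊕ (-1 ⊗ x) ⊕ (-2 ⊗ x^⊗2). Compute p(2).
p(2) = -1

A tropical monomial a ⊗ x^⊗i evaluates to a + i · x. Evaluating each term at x = 2:
  Term 0 contributes -1 + 0 · 2 = -1
  Term 1 contributes -1 + 1 · 2 = 1
  Term 2 contributes -2 + 2 · 2 = 2
p(2) = ⊕ of these = min[-1, 1, 2] = -1.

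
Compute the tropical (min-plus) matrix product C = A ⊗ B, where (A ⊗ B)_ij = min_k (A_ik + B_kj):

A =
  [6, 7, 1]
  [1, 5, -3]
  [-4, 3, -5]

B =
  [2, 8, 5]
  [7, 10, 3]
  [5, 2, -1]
A ⊗ B =
  [6, 3, 0]
  [2, -1, -4]
  [-2, -3, -6]

Apply the min-plus product entry-by-entry:
  C[0][0] = min over k of (A[0][0] + B[0][0] = 6 + 2 = 8, A[0][1] + B[1][0] = 7 + 7 = 14, A[0][2] + B[2][0] = 1 + 5 = 6) = 6 (attained at k = 2)
  C[0][1] = min over k of (A[0][0] + B[0][1] = 6 + 8 = 14, A[0][1] + B[1][1] = 7 + 10 = 17, A[0][2] + B[2][1] = 1 + 2 = 3) = 3 (attained at k = 2)
  C[0][2] = min over k of (A[0][0] + B[0][2] = 6 + 5 = 11, A[0][1] + B[1][2] = 7 + 3 = 10, A[0][2] + B[2][2] = 1 + -1 = 0) = 0 (attained at k = 2)
  C[1][0] = min over k of (A[1][0] + B[0][0] = 1 + 2 = 3, A[1][1] + B[1][0] = 5 + 7 = 12, A[1][2] + B[2][0] = -3 + 5 = 2) = 2 (attained at k = 2)
  C[1][1] = min over k of (A[1][0] + B[0][1] = 1 + 8 = 9, A[1][1] + B[1][1] = 5 + 10 = 15, A[1][2] + B[2][1] = -3 + 2 = -1) = -1 (attained at k = 2)
  C[1][2] = min over k of (A[1][0] + B[0][2] = 1 + 5 = 6, A[1][1] + B[1][2] = 5 + 3 = 8, A[1][2] + B[2][2] = -3 + -1 = -4) = -4 (attained at k = 2)
  C[2][0] = min over k of (A[2][0] + B[0][0] = -4 + 2 = -2, A[2][1] + B[1][0] = 3 + 7 = 10, A[2][2] + B[2][0] = -5 + 5 = 0) = -2 (attained at k = 0)
  C[2][1] = min over k of (A[2][0] + B[0][1] = -4 + 8 = 4, A[2][1] + B[1][1] = 3 + 10 = 13, A[2][2] + B[2][1] = -5 + 2 = -3) = -3 (attained at k = 2)
  C[2][2] = min over k of (A[2][0] + B[0][2] = -4 + 5 = 1, A[2][1] + B[1][2] = 3 + 3 = 6, A[2][2] + B[2][2] = -5 + -1 = -6) = -6 (attained at k = 2)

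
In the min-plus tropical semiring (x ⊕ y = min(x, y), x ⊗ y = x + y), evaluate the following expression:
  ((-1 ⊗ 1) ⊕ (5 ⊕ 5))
((-1 ⊗ 1) ⊕ (5 ⊕ 5)) = 0

Expand innermost to outermost. Recall ⊕ takes the minimum of its arguments and ⊗ takes their sum. Working out the expression ((-1 ⊗ 1) ⊕ (5 ⊕ 5)) gives 0.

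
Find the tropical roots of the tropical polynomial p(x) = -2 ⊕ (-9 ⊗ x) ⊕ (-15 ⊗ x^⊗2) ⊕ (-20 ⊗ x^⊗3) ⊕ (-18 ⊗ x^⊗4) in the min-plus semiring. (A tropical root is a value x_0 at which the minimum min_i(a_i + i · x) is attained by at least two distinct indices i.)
Roots: {-2, 5, 6, 7}

Each tropical root is a break point of the lower envelope of the lines y = a_i + i · x (there are 5 lines, with slopes 0, 1, ..., 4). Only the lines that attain the minimum somewhere contribute to roots; other lines are dominated. Here the surviving (envelope) indices are i = 4, i = 3, i = 2, i = 1, i = 0.
Intersections between consecutive envelope lines give the roots: for adjacent envelope indices i < j the intersection is x = (a_i − a_j) / (j − i). Reading off the sorted break points: {-2, 5, 6, 7}.
Verification: at each break x_0, at least two indices attain the minimum of min_i(a_i + i · x_0).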